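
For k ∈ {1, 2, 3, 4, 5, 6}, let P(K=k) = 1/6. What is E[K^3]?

E[K^3] = Σ k^3·P(K=k)
 = 1·1/6 + 8·1/6 + 27·1/6 + 64·1/6 + 125·1/6 + 216·1/6
 = 1/6 + 4/3 + 9/2 + 32/3 + 125/6 + 36
 = 147/2

73.5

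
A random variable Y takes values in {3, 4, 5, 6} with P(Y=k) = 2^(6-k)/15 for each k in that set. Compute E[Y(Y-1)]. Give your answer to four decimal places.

E[Y(Y-1)] = Σ y(y-1)·P(Y=y)
 = 6·8/15 + 12·4/15 + 20·2/15 + 30·1/15
 = 16/5 + 16/5 + 8/3 + 2
 = 166/15

11.0667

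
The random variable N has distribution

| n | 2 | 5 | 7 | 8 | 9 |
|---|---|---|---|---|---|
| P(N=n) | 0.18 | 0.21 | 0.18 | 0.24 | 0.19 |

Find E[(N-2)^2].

E[(N-2)^2] = Σ (n-2)^2·P(N=n)
 = 0·0.18 + 9·0.21 + 25·0.18 + 36·0.24 + 49·0.19
 = 0 + 1.89 + 4.5 + 8.64 + 9.31
 = 24.34

24.34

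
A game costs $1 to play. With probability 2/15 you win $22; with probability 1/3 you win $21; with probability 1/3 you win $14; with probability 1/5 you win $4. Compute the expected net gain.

E[payout] = 22·2/15 + 21·1/3 + 14·1/3 + 4·1/5
 = 44/15 + 7 + 14/3 + 4/5
 = 77/5
Net = 77/5 - 1 = 72/5

14.4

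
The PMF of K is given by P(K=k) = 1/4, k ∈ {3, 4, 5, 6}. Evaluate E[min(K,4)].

E[min(K,4)] = Σ min(k,4)·P(K=k)
 = 3·1/4 + 4·1/4 + 4·1/4 + 4·1/4
 = 3/4 + 1 + 1 + 1
 = 15/4

3.75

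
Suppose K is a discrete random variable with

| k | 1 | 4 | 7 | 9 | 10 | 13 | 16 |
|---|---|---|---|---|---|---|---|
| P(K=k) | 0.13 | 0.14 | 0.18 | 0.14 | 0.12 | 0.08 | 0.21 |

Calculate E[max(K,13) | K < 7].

P(K < 7) = 0.13 + 0.14 = 0.27.
E[max(K,13) | K < 7] = [13·0.13 + 13·0.14] / 0.27
 = 3.51 / 0.27
 = 13

13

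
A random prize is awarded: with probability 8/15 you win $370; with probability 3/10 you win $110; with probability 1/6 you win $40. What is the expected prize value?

237

E[payout] = 370·8/15 + 110·3/10 + 40·1/6
 = 592/3 + 33 + 20/3
 = 237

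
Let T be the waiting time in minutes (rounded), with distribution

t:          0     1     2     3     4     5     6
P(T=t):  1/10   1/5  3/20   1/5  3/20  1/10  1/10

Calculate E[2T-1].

4.6

E[2T-1] = Σ (2t-1)·P(T=t)
 = (-1)·1/10 + 1·1/5 + 3·3/20 + 5·1/5 + 7·3/20 + 9·1/10 + 11·1/10
 = (-1/10) + 1/5 + 9/20 + 1 + 21/20 + 9/10 + 11/10
 = 23/5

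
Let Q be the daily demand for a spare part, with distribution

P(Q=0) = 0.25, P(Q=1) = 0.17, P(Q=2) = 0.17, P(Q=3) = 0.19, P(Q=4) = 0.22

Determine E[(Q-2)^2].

E[(Q-2)^2] = Σ (q-2)^2·P(Q=q)
 = 4·0.25 + 1·0.17 + 0·0.17 + 1·0.19 + 4·0.22
 = 1 + 0.17 + 0 + 0.19 + 0.88
 = 2.24

2.24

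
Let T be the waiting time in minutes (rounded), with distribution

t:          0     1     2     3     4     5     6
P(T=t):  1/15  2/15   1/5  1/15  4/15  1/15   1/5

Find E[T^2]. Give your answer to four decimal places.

E[T^2] = Σ t^2·P(T=t)
 = 0·1/15 + 1·2/15 + 4·1/5 + 9·1/15 + 16·4/15 + 25·1/15 + 36·1/5
 = 0 + 2/15 + 4/5 + 3/5 + 64/15 + 5/3 + 36/5
 = 44/3

14.6667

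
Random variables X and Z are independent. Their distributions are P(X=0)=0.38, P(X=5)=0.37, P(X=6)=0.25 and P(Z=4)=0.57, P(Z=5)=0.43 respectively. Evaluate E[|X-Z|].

2.2868

E[|X-Z|] = Σ_x Σ_z |x-z| · P(X=x)P(Z=z)
 = 4·0.2166 + 5·0.1634 + 1·0.2109 + 0·0.1591 + 2·0.1425 + 1·0.1075
 = 0.8664 + 0.817 + 0.2109 + 0 + 0.285 + 0.1075
 = 2.2868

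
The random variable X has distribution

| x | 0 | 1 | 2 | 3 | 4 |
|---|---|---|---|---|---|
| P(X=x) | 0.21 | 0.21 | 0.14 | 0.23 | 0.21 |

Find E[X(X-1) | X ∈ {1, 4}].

6

P(X ∈ {1, 4}) = 0.21 + 0.21 = 0.42.
E[X(X-1) | X ∈ {1, 4}] = [0·0.21 + 12·0.21] / 0.42
 = 2.52 / 0.42
 = 6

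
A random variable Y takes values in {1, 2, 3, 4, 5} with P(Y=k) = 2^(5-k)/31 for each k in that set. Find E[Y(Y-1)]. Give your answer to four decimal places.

2.7097

E[Y(Y-1)] = Σ y(y-1)·P(Y=y)
 = 0·16/31 + 2·8/31 + 6·4/31 + 12·2/31 + 20·1/31
 = 0 + 16/31 + 24/31 + 24/31 + 20/31
 = 84/31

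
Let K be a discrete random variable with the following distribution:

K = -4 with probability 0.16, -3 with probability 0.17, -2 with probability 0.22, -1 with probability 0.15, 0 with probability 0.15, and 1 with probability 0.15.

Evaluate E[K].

-1.59

E[K] = Σ k·P(K=k)
 = (-4)·0.16 + (-3)·0.17 + (-2)·0.22 + (-1)·0.15 + 0·0.15 + 1·0.15
 = (-0.64) + (-0.51) + (-0.44) + (-0.15) + 0 + 0.15
 = -1.59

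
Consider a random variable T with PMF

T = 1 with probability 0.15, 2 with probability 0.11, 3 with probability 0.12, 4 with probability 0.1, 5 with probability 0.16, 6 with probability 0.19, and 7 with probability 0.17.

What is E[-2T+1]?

E[-2T+1] = Σ (-2t+1)·P(T=t)
 = (-1)·0.15 + (-3)·0.11 + (-5)·0.12 + (-7)·0.1 + (-9)·0.16 + (-11)·0.19 + (-13)·0.17
 = (-0.15) + (-0.33) + (-0.6) + (-0.7) + (-1.44) + (-2.09) + (-2.21)
 = -7.52

-7.52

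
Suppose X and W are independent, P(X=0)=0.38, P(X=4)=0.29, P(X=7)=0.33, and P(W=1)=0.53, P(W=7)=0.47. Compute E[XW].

13.2554

E[XW] = Σ_x Σ_w xw · P(X=x)P(W=w)
 = 0·0.2014 + 0·0.1786 + 4·0.1537 + 28·0.1363 + 7·0.1749 + 49·0.1551
 = 0 + 0 + 0.6148 + 3.8164 + 1.2243 + 7.5999
 = 13.2554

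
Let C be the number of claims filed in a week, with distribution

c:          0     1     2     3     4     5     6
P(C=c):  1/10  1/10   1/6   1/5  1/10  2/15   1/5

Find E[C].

3.3

E[C] = Σ c·P(C=c)
 = 0·1/10 + 1·1/10 + 2·1/6 + 3·1/5 + 4·1/10 + 5·2/15 + 6·1/5
 = 0 + 1/10 + 1/3 + 3/5 + 2/5 + 2/3 + 6/5
 = 33/10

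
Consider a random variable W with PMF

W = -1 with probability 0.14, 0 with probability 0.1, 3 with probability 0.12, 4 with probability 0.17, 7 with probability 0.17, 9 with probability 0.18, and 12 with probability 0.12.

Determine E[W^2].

44.13

E[W^2] = Σ w^2·P(W=w)
 = 1·0.14 + 0·0.1 + 9·0.12 + 16·0.17 + 49·0.17 + 81·0.18 + 144·0.12
 = 0.14 + 0 + 1.08 + 2.72 + 8.33 + 14.58 + 17.28
 = 44.13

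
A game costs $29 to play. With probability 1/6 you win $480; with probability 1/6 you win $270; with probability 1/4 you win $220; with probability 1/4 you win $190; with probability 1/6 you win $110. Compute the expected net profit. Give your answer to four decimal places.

216.8333

E[payout] = 480·1/6 + 270·1/6 + 220·1/4 + 190·1/4 + 110·1/6
 = 80 + 45 + 55 + 95/2 + 55/3
 = 1475/6
Net = 1475/6 - 29 = 1301/6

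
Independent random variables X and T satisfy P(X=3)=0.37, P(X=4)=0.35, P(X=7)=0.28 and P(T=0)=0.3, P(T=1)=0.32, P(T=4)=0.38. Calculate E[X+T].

E[X+T] = Σ_x Σ_t (x+t) · P(X=x)P(T=t)
 = 3·0.111 + 4·0.1184 + 7·0.1406 + 4·0.105 + 5·0.112 + 8·0.133 + 7·0.084 + 8·0.0896 + 11·0.1064
 = 0.333 + 0.4736 + 0.9842 + 0.42 + 0.56 + 1.064 + 0.588 + 0.7168 + 1.1704
 = 6.31

6.31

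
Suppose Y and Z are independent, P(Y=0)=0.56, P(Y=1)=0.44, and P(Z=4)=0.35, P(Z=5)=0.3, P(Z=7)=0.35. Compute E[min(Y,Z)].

E[min(Y,Z)] = Σ_y Σ_z min(y,z) · P(Y=y)P(Z=z)
 = 0·0.196 + 0·0.168 + 0·0.196 + 1·0.154 + 1·0.132 + 1·0.154
 = 0 + 0 + 0 + 0.154 + 0.132 + 0.154
 = 0.44

0.44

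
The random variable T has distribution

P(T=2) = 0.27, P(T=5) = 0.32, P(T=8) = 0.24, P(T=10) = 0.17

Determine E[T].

5.76

E[T] = Σ t·P(T=t)
 = 2·0.27 + 5·0.32 + 8·0.24 + 10·0.17
 = 0.54 + 1.6 + 1.92 + 1.7
 = 5.76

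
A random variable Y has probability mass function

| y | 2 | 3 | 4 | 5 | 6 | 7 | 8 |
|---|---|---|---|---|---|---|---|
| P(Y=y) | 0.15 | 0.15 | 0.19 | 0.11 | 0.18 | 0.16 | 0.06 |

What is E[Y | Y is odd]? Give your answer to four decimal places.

P(Y is odd) = 0.15 + 0.11 + 0.16 = 0.42.
E[Y | Y is odd] = [3·0.15 + 5·0.11 + 7·0.16] / 0.42
 = 2.12 / 0.42
 = 106/21

5.0476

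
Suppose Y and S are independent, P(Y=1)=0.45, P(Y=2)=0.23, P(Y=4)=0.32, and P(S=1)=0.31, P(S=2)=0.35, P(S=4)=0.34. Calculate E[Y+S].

4.56

E[Y+S] = Σ_y Σ_s (y+s) · P(Y=y)P(S=s)
 = 2·0.1395 + 3·0.1575 + 5·0.153 + 3·0.0713 + 4·0.0805 + 6·0.0782 + 5·0.0992 + 6·0.112 + 8·0.1088
 = 0.279 + 0.4725 + 0.765 + 0.2139 + 0.322 + 0.4692 + 0.496 + 0.672 + 0.8704
 = 4.56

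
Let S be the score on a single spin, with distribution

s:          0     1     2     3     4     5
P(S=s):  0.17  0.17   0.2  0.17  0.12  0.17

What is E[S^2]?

8.67

E[S^2] = Σ s^2·P(S=s)
 = 0·0.17 + 1·0.17 + 4·0.2 + 9·0.17 + 16·0.12 + 25·0.17
 = 0 + 0.17 + 0.8 + 1.53 + 1.92 + 4.25
 = 8.67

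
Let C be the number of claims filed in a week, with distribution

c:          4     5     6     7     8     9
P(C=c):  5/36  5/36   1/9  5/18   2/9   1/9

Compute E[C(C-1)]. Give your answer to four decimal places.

E[C(C-1)] = Σ c(c-1)·P(C=c)
 = 12·5/36 + 20·5/36 + 30·1/9 + 42·5/18 + 56·2/9 + 72·1/9
 = 5/3 + 25/9 + 10/3 + 35/3 + 112/9 + 8
 = 359/9

39.8889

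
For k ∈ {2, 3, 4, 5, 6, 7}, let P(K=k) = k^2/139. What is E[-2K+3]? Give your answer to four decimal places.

E[-2K+3] = Σ (-2k+3)·P(K=k)
 = (-1)·4/139 + (-3)·9/139 + (-5)·16/139 + (-7)·25/139 + (-9)·36/139 + (-11)·49/139
 = (-4/139) + (-27/139) + (-80/139) + (-175/139) + (-324/139) + (-539/139)
 = -1149/139

-8.2662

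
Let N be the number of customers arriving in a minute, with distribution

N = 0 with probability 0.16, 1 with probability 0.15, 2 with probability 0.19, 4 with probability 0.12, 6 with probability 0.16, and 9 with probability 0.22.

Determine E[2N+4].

11.9

E[2N+4] = Σ (2n+4)·P(N=n)
 = 4·0.16 + 6·0.15 + 8·0.19 + 12·0.12 + 16·0.16 + 22·0.22
 = 0.64 + 0.9 + 1.52 + 1.44 + 2.56 + 4.84
 = 11.9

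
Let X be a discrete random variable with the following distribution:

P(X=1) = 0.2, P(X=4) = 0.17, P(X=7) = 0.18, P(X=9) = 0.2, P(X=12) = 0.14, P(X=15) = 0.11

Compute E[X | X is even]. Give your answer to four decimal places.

P(X is even) = 0.17 + 0.14 = 0.31.
E[X | X is even] = [4·0.17 + 12·0.14] / 0.31
 = 2.36 / 0.31
 = 236/31

7.6129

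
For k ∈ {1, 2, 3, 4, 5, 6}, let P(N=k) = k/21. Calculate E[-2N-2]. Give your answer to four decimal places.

E[-2N-2] = Σ (-2n-2)·P(N=n)
 = (-4)·1/21 + (-6)·2/21 + (-8)·1/7 + (-10)·4/21 + (-12)·5/21 + (-14)·2/7
 = (-4/21) + (-4/7) + (-8/7) + (-40/21) + (-20/7) + (-4)
 = -32/3

-10.6667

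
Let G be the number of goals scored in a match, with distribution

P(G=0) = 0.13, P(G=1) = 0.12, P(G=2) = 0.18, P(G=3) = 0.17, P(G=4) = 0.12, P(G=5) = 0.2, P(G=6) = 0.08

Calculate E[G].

E[G] = Σ g·P(G=g)
 = 0·0.13 + 1·0.12 + 2·0.18 + 3·0.17 + 4·0.12 + 5·0.2 + 6·0.08
 = 0 + 0.12 + 0.36 + 0.51 + 0.48 + 1 + 0.48
 = 2.95

2.95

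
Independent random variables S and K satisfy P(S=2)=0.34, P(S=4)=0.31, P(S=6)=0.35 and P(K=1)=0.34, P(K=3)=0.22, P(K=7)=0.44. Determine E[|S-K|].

2.712

E[|S-K|] = Σ_s Σ_k |s-k| · P(S=s)P(K=k)
 = 1·0.1156 + 1·0.0748 + 5·0.1496 + 3·0.1054 + 1·0.0682 + 3·0.1364 + 5·0.119 + 3·0.077 + 1·0.154
 = 0.1156 + 0.0748 + 0.748 + 0.3162 + 0.0682 + 0.4092 + 0.595 + 0.231 + 0.154
 = 2.712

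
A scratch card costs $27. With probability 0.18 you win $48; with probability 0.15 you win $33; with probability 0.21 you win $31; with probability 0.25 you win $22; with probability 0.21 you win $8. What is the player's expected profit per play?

0.28

E[payout] = 48·0.18 + 33·0.15 + 31·0.21 + 22·0.25 + 8·0.21
 = 8.64 + 4.95 + 6.51 + 5.5 + 1.68
 = 27.28
Net = 27.28 - 27 = 0.28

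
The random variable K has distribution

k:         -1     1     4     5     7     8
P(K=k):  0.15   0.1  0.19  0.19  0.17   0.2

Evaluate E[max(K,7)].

E[max(K,7)] = Σ max(k,7)·P(K=k)
 = 7·0.15 + 7·0.1 + 7·0.19 + 7·0.19 + 7·0.17 + 8·0.2
 = 1.05 + 0.7 + 1.33 + 1.33 + 1.19 + 1.6
 = 7.2

7.2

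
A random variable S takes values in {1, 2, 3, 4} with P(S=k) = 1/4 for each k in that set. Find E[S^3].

25

E[S^3] = Σ s^3·P(S=s)
 = 1·1/4 + 8·1/4 + 27·1/4 + 64·1/4
 = 1/4 + 2 + 27/4 + 16
 = 25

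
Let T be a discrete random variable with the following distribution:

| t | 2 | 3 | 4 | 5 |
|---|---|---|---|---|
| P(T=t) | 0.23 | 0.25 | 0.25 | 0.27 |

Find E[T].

E[T] = Σ t·P(T=t)
 = 2·0.23 + 3·0.25 + 4·0.25 + 5·0.27
 = 0.46 + 0.75 + 1 + 1.35
 = 3.56

3.56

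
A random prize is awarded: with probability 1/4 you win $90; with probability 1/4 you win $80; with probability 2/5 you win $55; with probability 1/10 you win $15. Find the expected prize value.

E[payout] = 90·1/4 + 80·1/4 + 55·2/5 + 15·1/10
 = 45/2 + 20 + 22 + 3/2
 = 66

66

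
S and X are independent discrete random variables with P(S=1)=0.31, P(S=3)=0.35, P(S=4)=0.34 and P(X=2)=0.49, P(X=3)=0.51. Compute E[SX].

6.8272

E[SX] = Σ_s Σ_x sx · P(S=s)P(X=x)
 = 2·0.1519 + 3·0.1581 + 6·0.1715 + 9·0.1785 + 8·0.1666 + 12·0.1734
 = 0.3038 + 0.4743 + 1.029 + 1.6065 + 1.3328 + 2.0808
 = 6.8272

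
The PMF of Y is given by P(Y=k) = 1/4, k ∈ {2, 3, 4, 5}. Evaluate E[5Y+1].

18.5

E[5Y+1] = Σ (5y+1)·P(Y=y)
 = 11·1/4 + 16·1/4 + 21·1/4 + 26·1/4
 = 11/4 + 4 + 21/4 + 13/2
 = 37/2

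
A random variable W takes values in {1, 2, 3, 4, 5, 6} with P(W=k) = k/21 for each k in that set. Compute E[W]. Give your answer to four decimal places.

E[W] = Σ w·P(W=w)
 = 1·1/21 + 2·2/21 + 3·1/7 + 4·4/21 + 5·5/21 + 6·2/7
 = 1/21 + 4/21 + 3/7 + 16/21 + 25/21 + 12/7
 = 13/3

4.3333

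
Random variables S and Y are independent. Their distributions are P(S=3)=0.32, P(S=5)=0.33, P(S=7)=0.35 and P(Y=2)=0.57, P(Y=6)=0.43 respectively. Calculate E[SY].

E[SY] = Σ_s Σ_y sy · P(S=s)P(Y=y)
 = 6·0.1824 + 18·0.1376 + 10·0.1881 + 30·0.1419 + 14·0.1995 + 42·0.1505
 = 1.0944 + 2.4768 + 1.881 + 4.257 + 2.793 + 6.321
 = 18.8232

18.8232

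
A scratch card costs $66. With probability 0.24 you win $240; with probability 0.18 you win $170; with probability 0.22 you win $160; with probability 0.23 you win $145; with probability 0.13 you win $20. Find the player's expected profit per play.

93.35

E[payout] = 240·0.24 + 170·0.18 + 160·0.22 + 145·0.23 + 20·0.13
 = 57.6 + 30.6 + 35.2 + 33.35 + 2.6
 = 159.35
Net = 159.35 - 66 = 93.35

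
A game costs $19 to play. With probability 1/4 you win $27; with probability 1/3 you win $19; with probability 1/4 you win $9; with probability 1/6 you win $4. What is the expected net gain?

E[payout] = 27·1/4 + 19·1/3 + 9·1/4 + 4·1/6
 = 27/4 + 19/3 + 9/4 + 2/3
 = 16
Net = 16 - 19 = -3

-3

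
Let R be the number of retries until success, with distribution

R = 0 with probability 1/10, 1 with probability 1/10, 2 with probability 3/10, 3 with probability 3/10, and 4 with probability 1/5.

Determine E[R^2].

7.2

E[R^2] = Σ r^2·P(R=r)
 = 0·1/10 + 1·1/10 + 4·3/10 + 9·3/10 + 16·1/5
 = 0 + 1/10 + 6/5 + 27/10 + 16/5
 = 36/5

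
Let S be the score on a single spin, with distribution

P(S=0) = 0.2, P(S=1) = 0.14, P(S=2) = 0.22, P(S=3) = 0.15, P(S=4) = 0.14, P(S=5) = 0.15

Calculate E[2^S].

9.6

E[2^S] = Σ 2^s·P(S=s)
 = 1·0.2 + 2·0.14 + 4·0.22 + 8·0.15 + 16·0.14 + 32·0.15
 = 0.2 + 0.28 + 0.88 + 1.2 + 2.24 + 4.8
 = 9.6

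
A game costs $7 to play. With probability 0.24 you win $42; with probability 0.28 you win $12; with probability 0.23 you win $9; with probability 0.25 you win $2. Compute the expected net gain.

9.01

E[payout] = 42·0.24 + 12·0.28 + 9·0.23 + 2·0.25
 = 10.08 + 3.36 + 2.07 + 0.5
 = 16.01
Net = 16.01 - 7 = 9.01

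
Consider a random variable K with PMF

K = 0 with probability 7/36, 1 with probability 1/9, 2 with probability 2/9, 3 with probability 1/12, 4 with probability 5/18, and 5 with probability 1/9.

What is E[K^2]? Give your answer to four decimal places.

8.9722

E[K^2] = Σ k^2·P(K=k)
 = 0·7/36 + 1·1/9 + 4·2/9 + 9·1/12 + 16·5/18 + 25·1/9
 = 0 + 1/9 + 8/9 + 3/4 + 40/9 + 25/9
 = 323/36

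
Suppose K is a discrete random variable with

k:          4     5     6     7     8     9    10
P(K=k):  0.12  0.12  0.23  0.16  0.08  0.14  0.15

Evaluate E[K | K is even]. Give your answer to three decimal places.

6.897

P(K is even) = 0.12 + 0.23 + 0.08 + 0.15 = 0.58.
E[K | K is even] = [4·0.12 + 6·0.23 + 8·0.08 + 10·0.15] / 0.58
 = 4 / 0.58
 = 200/29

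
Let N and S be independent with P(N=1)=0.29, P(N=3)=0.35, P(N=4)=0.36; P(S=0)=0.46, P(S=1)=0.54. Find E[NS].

E[NS] = Σ_n Σ_s ns · P(N=n)P(S=s)
 = 0·0.1334 + 1·0.1566 + 0·0.161 + 3·0.189 + 0·0.1656 + 4·0.1944
 = 0 + 0.1566 + 0 + 0.567 + 0 + 0.7776
 = 1.5012

1.5012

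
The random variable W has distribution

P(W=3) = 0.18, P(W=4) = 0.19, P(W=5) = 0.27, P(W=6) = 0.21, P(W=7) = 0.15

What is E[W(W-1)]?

21.36

E[W(W-1)] = Σ w(w-1)·P(W=w)
 = 6·0.18 + 12·0.19 + 20·0.27 + 30·0.21 + 42·0.15
 = 1.08 + 2.28 + 5.4 + 6.3 + 6.3
 = 21.36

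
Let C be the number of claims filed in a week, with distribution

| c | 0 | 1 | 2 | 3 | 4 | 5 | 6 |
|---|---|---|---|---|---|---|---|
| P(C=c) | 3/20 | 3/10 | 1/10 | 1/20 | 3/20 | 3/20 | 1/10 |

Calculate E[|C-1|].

E[|C-1|] = Σ |c-1|·P(C=c)
 = 1·3/20 + 0·3/10 + 1·1/10 + 2·1/20 + 3·3/20 + 4·3/20 + 5·1/10
 = 3/20 + 0 + 1/10 + 1/10 + 9/20 + 3/5 + 1/2
 = 19/10

1.9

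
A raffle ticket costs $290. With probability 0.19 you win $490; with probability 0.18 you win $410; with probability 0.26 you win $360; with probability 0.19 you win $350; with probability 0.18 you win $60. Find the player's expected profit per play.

E[payout] = 490·0.19 + 410·0.18 + 360·0.26 + 350·0.19 + 60·0.18
 = 93.1 + 73.8 + 93.6 + 66.5 + 10.8
 = 337.8
Net = 337.8 - 290 = 47.8

47.8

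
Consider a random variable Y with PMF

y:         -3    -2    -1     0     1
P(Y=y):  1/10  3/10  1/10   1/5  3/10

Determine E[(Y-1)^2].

4.9

E[(Y-1)^2] = Σ (y-1)^2·P(Y=y)
 = 16·1/10 + 9·3/10 + 4·1/10 + 1·1/5 + 0·3/10
 = 8/5 + 27/10 + 2/5 + 1/5 + 0
 = 49/10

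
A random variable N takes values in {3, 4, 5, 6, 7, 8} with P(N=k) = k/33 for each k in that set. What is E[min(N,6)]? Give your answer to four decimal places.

E[min(N,6)] = Σ min(n,6)·P(N=n)
 = 3·1/11 + 4·4/33 + 5·5/33 + 6·2/11 + 6·7/33 + 6·8/33
 = 3/11 + 16/33 + 25/33 + 12/11 + 14/11 + 16/11
 = 16/3

5.3333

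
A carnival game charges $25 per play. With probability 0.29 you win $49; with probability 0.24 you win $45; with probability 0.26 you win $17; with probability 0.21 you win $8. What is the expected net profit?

6.11

E[payout] = 49·0.29 + 45·0.24 + 17·0.26 + 8·0.21
 = 14.21 + 10.8 + 4.42 + 1.68
 = 31.11
Net = 31.11 - 25 = 6.11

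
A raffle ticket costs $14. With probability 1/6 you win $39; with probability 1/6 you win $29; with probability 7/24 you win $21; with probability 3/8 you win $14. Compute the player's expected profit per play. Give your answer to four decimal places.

8.7083

E[payout] = 39·1/6 + 29·1/6 + 21·7/24 + 14·3/8
 = 13/2 + 29/6 + 49/8 + 21/4
 = 545/24
Net = 545/24 - 14 = 209/24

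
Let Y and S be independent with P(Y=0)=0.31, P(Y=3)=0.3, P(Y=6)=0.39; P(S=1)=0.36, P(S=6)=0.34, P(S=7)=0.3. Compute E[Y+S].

E[Y+S] = Σ_y Σ_s (y+s) · P(Y=y)P(S=s)
 = 1·0.1116 + 6·0.1054 + 7·0.093 + 4·0.108 + 9·0.102 + 10·0.09 + 7·0.1404 + 12·0.1326 + 13·0.117
 = 0.1116 + 0.6324 + 0.651 + 0.432 + 0.918 + 0.9 + 0.9828 + 1.5912 + 1.521
 = 7.74

7.74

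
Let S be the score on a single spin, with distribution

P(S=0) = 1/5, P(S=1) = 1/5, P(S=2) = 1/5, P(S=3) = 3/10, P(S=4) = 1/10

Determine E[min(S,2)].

E[min(S,2)] = Σ min(s,2)·P(S=s)
 = 0·1/5 + 1·1/5 + 2·1/5 + 2·3/10 + 2·1/10
 = 0 + 1/5 + 2/5 + 3/5 + 1/5
 = 7/5

1.4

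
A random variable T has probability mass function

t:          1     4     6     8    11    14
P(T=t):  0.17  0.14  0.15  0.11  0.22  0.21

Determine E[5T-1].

38.35

E[5T-1] = Σ (5t-1)·P(T=t)
 = 4·0.17 + 19·0.14 + 29·0.15 + 39·0.11 + 54·0.22 + 69·0.21
 = 0.68 + 2.66 + 4.35 + 4.29 + 11.88 + 14.49
 = 38.35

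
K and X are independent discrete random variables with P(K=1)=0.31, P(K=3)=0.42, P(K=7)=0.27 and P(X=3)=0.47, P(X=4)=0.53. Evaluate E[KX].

12.2138

E[KX] = Σ_k Σ_x kx · P(K=k)P(X=x)
 = 3·0.1457 + 4·0.1643 + 9·0.1974 + 12·0.2226 + 21·0.1269 + 28·0.1431
 = 0.4371 + 0.6572 + 1.7766 + 2.6712 + 2.6649 + 4.0068
 = 12.2138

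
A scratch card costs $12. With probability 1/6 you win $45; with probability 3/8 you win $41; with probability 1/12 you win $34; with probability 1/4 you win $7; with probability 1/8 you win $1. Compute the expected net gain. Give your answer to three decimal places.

15.583

E[payout] = 45·1/6 + 41·3/8 + 34·1/12 + 7·1/4 + 1·1/8
 = 15/2 + 123/8 + 17/6 + 7/4 + 1/8
 = 331/12
Net = 331/12 - 12 = 187/12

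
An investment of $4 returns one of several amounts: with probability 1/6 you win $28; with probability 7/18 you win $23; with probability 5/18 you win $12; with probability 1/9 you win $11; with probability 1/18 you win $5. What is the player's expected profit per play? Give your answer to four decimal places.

14.4444

E[payout] = 28·1/6 + 23·7/18 + 12·5/18 + 11·1/9 + 5·1/18
 = 14/3 + 161/18 + 10/3 + 11/9 + 5/18
 = 166/9
Net = 166/9 - 4 = 130/9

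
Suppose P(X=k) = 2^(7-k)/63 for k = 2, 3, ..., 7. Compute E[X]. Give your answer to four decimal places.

E[X] = Σ x·P(X=x)
 = 2·32/63 + 3·16/63 + 4·8/63 + 5·4/63 + 6·2/63 + 7·1/63
 = 64/63 + 16/21 + 32/63 + 20/63 + 4/21 + 1/9
 = 61/21

2.9048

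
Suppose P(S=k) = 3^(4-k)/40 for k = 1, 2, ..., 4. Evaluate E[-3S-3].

E[-3S-3] = Σ (-3s-3)·P(S=s)
 = (-6)·27/40 + (-9)·9/40 + (-12)·3/40 + (-15)·1/40
 = (-81/20) + (-81/40) + (-9/10) + (-3/8)
 = -147/20

-7.35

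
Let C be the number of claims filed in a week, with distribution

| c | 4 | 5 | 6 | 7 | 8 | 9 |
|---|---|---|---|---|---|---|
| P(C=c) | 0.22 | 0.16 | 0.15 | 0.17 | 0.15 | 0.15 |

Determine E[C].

6.32

E[C] = Σ c·P(C=c)
 = 4·0.22 + 5·0.16 + 6·0.15 + 7·0.17 + 8·0.15 + 9·0.15
 = 0.88 + 0.8 + 0.9 + 1.19 + 1.2 + 1.35
 = 6.32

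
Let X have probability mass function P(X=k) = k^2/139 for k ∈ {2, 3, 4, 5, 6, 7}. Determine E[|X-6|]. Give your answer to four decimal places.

E[|X-6|] = Σ |x-6|·P(X=x)
 = 4·4/139 + 3·9/139 + 2·16/139 + 1·25/139 + 0·36/139 + 1·49/139
 = 16/139 + 27/139 + 32/139 + 25/139 + 0 + 49/139
 = 149/139

1.0719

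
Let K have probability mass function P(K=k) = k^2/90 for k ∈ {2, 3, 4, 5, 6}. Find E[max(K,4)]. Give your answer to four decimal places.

5.0778

E[max(K,4)] = Σ max(k,4)·P(K=k)
 = 4·2/45 + 4·1/10 + 4·8/45 + 5·5/18 + 6·2/5
 = 8/45 + 2/5 + 32/45 + 25/18 + 12/5
 = 457/90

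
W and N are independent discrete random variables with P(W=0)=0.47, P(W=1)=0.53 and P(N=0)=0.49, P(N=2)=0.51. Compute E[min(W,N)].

E[min(W,N)] = Σ_w Σ_n min(w,n) · P(W=w)P(N=n)
 = 0·0.2303 + 0·0.2397 + 0·0.2597 + 1·0.2703
 = 0 + 0 + 0 + 0.2703
 = 0.2703

0.2703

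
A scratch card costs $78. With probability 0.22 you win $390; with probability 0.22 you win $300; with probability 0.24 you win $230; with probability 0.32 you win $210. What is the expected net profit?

196.2

E[payout] = 390·0.22 + 300·0.22 + 230·0.24 + 210·0.32
 = 85.8 + 66 + 55.2 + 67.2
 = 274.2
Net = 274.2 - 78 = 196.2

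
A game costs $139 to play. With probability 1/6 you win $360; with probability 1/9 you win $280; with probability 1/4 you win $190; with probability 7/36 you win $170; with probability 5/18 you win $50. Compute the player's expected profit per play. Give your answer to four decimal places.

46.5556

E[payout] = 360·1/6 + 280·1/9 + 190·1/4 + 170·7/36 + 50·5/18
 = 60 + 280/9 + 95/2 + 595/18 + 125/9
 = 1670/9
Net = 1670/9 - 139 = 419/9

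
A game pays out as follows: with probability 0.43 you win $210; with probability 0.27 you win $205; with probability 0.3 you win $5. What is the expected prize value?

147.15

E[payout] = 210·0.43 + 205·0.27 + 5·0.3
 = 90.3 + 55.35 + 1.5
 = 147.15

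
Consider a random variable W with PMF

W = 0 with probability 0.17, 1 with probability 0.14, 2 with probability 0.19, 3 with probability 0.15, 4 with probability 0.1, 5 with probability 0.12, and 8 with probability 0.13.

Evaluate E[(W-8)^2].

E[(W-8)^2] = Σ (w-8)^2·P(W=w)
 = 64·0.17 + 49·0.14 + 36·0.19 + 25·0.15 + 16·0.1 + 9·0.12 + 0·0.13
 = 10.88 + 6.86 + 6.84 + 3.75 + 1.6 + 1.08 + 0
 = 31.01

31.01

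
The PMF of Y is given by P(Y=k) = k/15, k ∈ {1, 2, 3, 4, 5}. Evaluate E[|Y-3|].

E[|Y-3|] = Σ |y-3|·P(Y=y)
 = 2·1/15 + 1·2/15 + 0·1/5 + 1·4/15 + 2·1/3
 = 2/15 + 2/15 + 0 + 4/15 + 2/3
 = 6/5

1.2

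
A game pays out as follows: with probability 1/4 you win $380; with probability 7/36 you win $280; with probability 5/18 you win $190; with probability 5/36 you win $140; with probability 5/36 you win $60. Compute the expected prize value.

230

E[payout] = 380·1/4 + 280·7/36 + 190·5/18 + 140·5/36 + 60·5/36
 = 95 + 490/9 + 475/9 + 175/9 + 25/3
 = 230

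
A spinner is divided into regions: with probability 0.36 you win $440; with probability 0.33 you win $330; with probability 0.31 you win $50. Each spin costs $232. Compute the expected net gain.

50.8

E[payout] = 440·0.36 + 330·0.33 + 50·0.31
 = 158.4 + 108.9 + 15.5
 = 282.8
Net = 282.8 - 232 = 50.8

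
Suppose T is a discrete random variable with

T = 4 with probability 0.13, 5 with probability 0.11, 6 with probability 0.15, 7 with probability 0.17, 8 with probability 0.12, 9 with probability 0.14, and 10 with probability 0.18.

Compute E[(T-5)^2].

E[(T-5)^2] = Σ (t-5)^2·P(T=t)
 = 1·0.13 + 0·0.11 + 1·0.15 + 4·0.17 + 9·0.12 + 16·0.14 + 25·0.18
 = 0.13 + 0 + 0.15 + 0.68 + 1.08 + 2.24 + 4.5
 = 8.78

8.78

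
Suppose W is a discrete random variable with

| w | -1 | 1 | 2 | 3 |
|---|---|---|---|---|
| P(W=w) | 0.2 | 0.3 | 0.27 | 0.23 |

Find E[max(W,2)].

2.23

E[max(W,2)] = Σ max(w,2)·P(W=w)
 = 2·0.2 + 2·0.3 + 2·0.27 + 3·0.23
 = 0.4 + 0.6 + 0.54 + 0.69
 = 2.23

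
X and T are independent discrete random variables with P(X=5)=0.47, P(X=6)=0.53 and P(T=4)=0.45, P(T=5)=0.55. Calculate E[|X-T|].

0.98

E[|X-T|] = Σ_x Σ_t |x-t| · P(X=x)P(T=t)
 = 1·0.2115 + 0·0.2585 + 2·0.2385 + 1·0.2915
 = 0.2115 + 0 + 0.477 + 0.2915
 = 0.98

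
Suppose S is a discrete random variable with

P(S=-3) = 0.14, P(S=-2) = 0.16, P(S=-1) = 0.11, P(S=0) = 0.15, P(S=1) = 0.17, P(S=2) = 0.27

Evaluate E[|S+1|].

E[|S+1|] = Σ |s+1|·P(S=s)
 = 2·0.14 + 1·0.16 + 0·0.11 + 1·0.15 + 2·0.17 + 3·0.27
 = 0.28 + 0.16 + 0 + 0.15 + 0.34 + 0.81
 = 1.74

1.74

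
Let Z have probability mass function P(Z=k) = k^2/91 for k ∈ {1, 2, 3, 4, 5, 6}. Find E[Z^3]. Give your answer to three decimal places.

E[Z^3] = Σ z^3·P(Z=z)
 = 1·1/91 + 8·4/91 + 27·9/91 + 64·16/91 + 125·25/91 + 216·36/91
 = 1/91 + 32/91 + 243/91 + 1024/91 + 3125/91 + 7776/91
 = 1743/13

134.077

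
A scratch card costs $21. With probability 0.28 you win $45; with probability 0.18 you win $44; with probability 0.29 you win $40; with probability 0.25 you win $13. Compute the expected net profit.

E[payout] = 45·0.28 + 44·0.18 + 40·0.29 + 13·0.25
 = 12.6 + 7.92 + 11.6 + 3.25
 = 35.37
Net = 35.37 - 21 = 14.37

14.37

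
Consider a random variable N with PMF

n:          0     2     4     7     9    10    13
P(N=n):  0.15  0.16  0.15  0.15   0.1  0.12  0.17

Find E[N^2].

59.22

E[N^2] = Σ n^2·P(N=n)
 = 0·0.15 + 4·0.16 + 16·0.15 + 49·0.15 + 81·0.1 + 100·0.12 + 169·0.17
 = 0 + 0.64 + 2.4 + 7.35 + 8.1 + 12 + 28.73
 = 59.22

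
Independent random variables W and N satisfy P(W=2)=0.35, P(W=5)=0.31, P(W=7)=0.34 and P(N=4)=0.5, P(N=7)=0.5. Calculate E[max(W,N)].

6.165

E[max(W,N)] = Σ_w Σ_n max(w,n) · P(W=w)P(N=n)
 = 4·0.175 + 7·0.175 + 5·0.155 + 7·0.155 + 7·0.17 + 7·0.17
 = 0.7 + 1.225 + 0.775 + 1.085 + 1.19 + 1.19
 = 6.165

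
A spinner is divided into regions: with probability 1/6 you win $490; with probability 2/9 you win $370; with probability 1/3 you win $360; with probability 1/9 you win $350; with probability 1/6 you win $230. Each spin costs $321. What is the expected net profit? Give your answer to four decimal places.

40.1111

E[payout] = 490·1/6 + 370·2/9 + 360·1/3 + 350·1/9 + 230·1/6
 = 245/3 + 740/9 + 120 + 350/9 + 115/3
 = 3250/9
Net = 3250/9 - 321 = 361/9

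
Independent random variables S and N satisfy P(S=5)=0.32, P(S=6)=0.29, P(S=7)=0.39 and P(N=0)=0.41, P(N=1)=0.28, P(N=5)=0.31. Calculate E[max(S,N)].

E[max(S,N)] = Σ_s Σ_n max(s,n) · P(S=s)P(N=n)
 = 5·0.1312 + 5·0.0896 + 5·0.0992 + 6·0.1189 + 6·0.0812 + 6·0.0899 + 7·0.1599 + 7·0.1092 + 7·0.1209
 = 0.656 + 0.448 + 0.496 + 0.7134 + 0.4872 + 0.5394 + 1.1193 + 0.7644 + 0.8463
 = 6.07

6.07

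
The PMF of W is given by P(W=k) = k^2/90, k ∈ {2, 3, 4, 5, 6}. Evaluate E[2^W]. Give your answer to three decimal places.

E[2^W] = Σ 2^w·P(W=w)
 = 4·2/45 + 8·1/10 + 16·8/45 + 32·5/18 + 64·2/5
 = 8/45 + 4/5 + 128/45 + 80/9 + 128/5
 = 1724/45

38.311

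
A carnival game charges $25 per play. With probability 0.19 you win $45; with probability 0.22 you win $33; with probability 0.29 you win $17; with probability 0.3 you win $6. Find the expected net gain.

E[payout] = 45·0.19 + 33·0.22 + 17·0.29 + 6·0.3
 = 8.55 + 7.26 + 4.93 + 1.8
 = 22.54
Net = 22.54 - 25 = -2.46

-2.46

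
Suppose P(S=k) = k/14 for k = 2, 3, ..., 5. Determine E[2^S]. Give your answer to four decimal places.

18.2857

E[2^S] = Σ 2^s·P(S=s)
 = 4·1/7 + 8·3/14 + 16·2/7 + 32·5/14
 = 4/7 + 12/7 + 32/7 + 80/7
 = 128/7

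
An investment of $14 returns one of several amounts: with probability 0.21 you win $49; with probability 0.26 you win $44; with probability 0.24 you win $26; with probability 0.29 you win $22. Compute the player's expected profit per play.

E[payout] = 49·0.21 + 44·0.26 + 26·0.24 + 22·0.29
 = 10.29 + 11.44 + 6.24 + 6.38
 = 34.35
Net = 34.35 - 14 = 20.35

20.35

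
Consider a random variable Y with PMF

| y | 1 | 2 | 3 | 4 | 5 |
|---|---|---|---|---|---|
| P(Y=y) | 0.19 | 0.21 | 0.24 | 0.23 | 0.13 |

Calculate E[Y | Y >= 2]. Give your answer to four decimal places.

3.3457

P(Y >= 2) = 0.21 + 0.24 + 0.23 + 0.13 = 0.81.
E[Y | Y >= 2] = [2·0.21 + 3·0.24 + 4·0.23 + 5·0.13] / 0.81
 = 2.71 / 0.81
 = 271/81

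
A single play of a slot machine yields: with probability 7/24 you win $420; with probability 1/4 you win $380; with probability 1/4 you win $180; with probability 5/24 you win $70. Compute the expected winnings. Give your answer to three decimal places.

277.083

E[payout] = 420·7/24 + 380·1/4 + 180·1/4 + 70·5/24
 = 245/2 + 95 + 45 + 175/12
 = 3325/12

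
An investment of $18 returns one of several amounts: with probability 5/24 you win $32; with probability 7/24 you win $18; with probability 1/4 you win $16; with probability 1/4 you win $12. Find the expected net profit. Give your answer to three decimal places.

0.917

E[payout] = 32·5/24 + 18·7/24 + 16·1/4 + 12·1/4
 = 20/3 + 21/4 + 4 + 3
 = 227/12
Net = 227/12 - 18 = 11/12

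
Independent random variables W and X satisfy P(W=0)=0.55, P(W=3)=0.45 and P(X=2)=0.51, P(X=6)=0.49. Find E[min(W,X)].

1.1205

E[min(W,X)] = Σ_w Σ_x min(w,x) · P(W=w)P(X=x)
 = 0·0.2805 + 0·0.2695 + 2·0.2295 + 3·0.2205
 = 0 + 0 + 0.459 + 0.6615
 = 1.1205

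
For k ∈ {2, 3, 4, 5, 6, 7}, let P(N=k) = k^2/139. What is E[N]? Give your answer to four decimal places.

E[N] = Σ n·P(N=n)
 = 2·4/139 + 3·9/139 + 4·16/139 + 5·25/139 + 6·36/139 + 7·49/139
 = 8/139 + 27/139 + 64/139 + 125/139 + 216/139 + 343/139
 = 783/139

5.6331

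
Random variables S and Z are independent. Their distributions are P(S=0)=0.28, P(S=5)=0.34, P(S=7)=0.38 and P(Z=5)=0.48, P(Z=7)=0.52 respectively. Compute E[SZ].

E[SZ] = Σ_s Σ_z sz · P(S=s)P(Z=z)
 = 0·0.1344 + 0·0.1456 + 25·0.1632 + 35·0.1768 + 35·0.1824 + 49·0.1976
 = 0 + 0 + 4.08 + 6.188 + 6.384 + 9.6824
 = 26.3344

26.3344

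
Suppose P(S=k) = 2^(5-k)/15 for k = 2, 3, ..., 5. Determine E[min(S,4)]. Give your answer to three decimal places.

E[min(S,4)] = Σ min(s,4)·P(S=s)
 = 2·8/15 + 3·4/15 + 4·2/15 + 4·1/15
 = 16/15 + 4/5 + 8/15 + 4/15
 = 8/3

2.667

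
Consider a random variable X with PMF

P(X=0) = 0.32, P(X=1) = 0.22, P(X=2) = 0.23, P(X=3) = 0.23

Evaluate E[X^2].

3.21

E[X^2] = Σ x^2·P(X=x)
 = 0·0.32 + 1·0.22 + 4·0.23 + 9·0.23
 = 0 + 0.22 + 0.92 + 2.07
 = 3.21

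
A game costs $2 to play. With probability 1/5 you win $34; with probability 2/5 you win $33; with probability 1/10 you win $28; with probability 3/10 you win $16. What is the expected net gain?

25.6

E[payout] = 34·1/5 + 33·2/5 + 28·1/10 + 16·3/10
 = 34/5 + 66/5 + 14/5 + 24/5
 = 138/5
Net = 138/5 - 2 = 128/5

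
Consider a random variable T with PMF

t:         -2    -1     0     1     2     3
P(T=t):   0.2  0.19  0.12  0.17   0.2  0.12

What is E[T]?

E[T] = Σ t·P(T=t)
 = (-2)·0.2 + (-1)·0.19 + 0·0.12 + 1·0.17 + 2·0.2 + 3·0.12
 = (-0.4) + (-0.19) + 0 + 0.17 + 0.4 + 0.36
 = 0.34

0.34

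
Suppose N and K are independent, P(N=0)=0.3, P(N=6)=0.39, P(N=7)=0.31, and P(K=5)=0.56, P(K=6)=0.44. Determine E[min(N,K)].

3.808

E[min(N,K)] = Σ_n Σ_k min(n,k) · P(N=n)P(K=k)
 = 0·0.168 + 0·0.132 + 5·0.2184 + 6·0.1716 + 5·0.1736 + 6·0.1364
 = 0 + 0 + 1.092 + 1.0296 + 0.868 + 0.8184
 = 3.808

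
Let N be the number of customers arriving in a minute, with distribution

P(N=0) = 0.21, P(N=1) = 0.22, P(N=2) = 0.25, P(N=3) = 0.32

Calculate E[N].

1.68

E[N] = Σ n·P(N=n)
 = 0·0.21 + 1·0.22 + 2·0.25 + 3·0.32
 = 0 + 0.22 + 0.5 + 0.96
 = 1.68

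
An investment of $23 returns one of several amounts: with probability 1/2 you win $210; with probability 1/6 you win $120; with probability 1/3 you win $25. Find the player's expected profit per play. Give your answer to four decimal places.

110.3333

E[payout] = 210·1/2 + 120·1/6 + 25·1/3
 = 105 + 20 + 25/3
 = 400/3
Net = 400/3 - 23 = 331/3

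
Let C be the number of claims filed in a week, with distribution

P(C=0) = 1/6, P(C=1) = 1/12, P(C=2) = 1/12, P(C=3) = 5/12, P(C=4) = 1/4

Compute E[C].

2.5

E[C] = Σ c·P(C=c)
 = 0·1/6 + 1·1/12 + 2·1/12 + 3·5/12 + 4·1/4
 = 0 + 1/12 + 1/6 + 5/4 + 1
 = 5/2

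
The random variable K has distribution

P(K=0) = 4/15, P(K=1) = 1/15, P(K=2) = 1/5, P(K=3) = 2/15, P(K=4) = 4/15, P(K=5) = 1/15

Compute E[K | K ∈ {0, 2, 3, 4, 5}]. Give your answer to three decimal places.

2.357

P(K ∈ {0, 2, 3, 4, 5}) = 4/15 + 1/5 + 2/15 + 4/15 + 1/15 = 14/15.
E[K | K ∈ {0, 2, 3, 4, 5}] = [0·4/15 + 2·1/5 + 3·2/15 + 4·4/15 + 5·1/15] / (14/15)
 = 11/5 / (14/15)
 = 33/14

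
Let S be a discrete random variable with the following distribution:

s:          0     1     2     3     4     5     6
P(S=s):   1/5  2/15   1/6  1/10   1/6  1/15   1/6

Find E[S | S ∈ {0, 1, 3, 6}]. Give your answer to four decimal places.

2.3889

P(S ∈ {0, 1, 3, 6}) = 1/5 + 2/15 + 1/10 + 1/6 = 3/5.
E[S | S ∈ {0, 1, 3, 6}] = [0·1/5 + 1·2/15 + 3·1/10 + 6·1/6] / (3/5)
 = 43/30 / (3/5)
 = 43/18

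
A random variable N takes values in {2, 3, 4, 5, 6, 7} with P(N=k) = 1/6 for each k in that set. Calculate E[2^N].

E[2^N] = Σ 2^n·P(N=n)
 = 4·1/6 + 8·1/6 + 16·1/6 + 32·1/6 + 64·1/6 + 128·1/6
 = 2/3 + 4/3 + 8/3 + 16/3 + 32/3 + 64/3
 = 42

42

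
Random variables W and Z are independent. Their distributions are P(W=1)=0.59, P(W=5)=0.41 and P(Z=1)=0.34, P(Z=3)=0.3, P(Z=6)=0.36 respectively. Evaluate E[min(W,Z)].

E[min(W,Z)] = Σ_w Σ_z min(w,z) · P(W=w)P(Z=z)
 = 1·0.2006 + 1·0.177 + 1·0.2124 + 1·0.1394 + 3·0.123 + 5·0.1476
 = 0.2006 + 0.177 + 0.2124 + 0.1394 + 0.369 + 0.738
 = 1.8364

1.8364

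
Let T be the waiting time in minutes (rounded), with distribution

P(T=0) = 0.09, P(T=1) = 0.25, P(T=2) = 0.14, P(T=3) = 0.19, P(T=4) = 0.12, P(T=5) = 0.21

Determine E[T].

E[T] = Σ t·P(T=t)
 = 0·0.09 + 1·0.25 + 2·0.14 + 3·0.19 + 4·0.12 + 5·0.21
 = 0 + 0.25 + 0.28 + 0.57 + 0.48 + 1.05
 = 2.63

2.63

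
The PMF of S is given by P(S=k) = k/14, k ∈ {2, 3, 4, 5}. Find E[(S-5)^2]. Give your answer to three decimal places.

2.429

E[(S-5)^2] = Σ (s-5)^2·P(S=s)
 = 9·1/7 + 4·3/14 + 1·2/7 + 0·5/14
 = 9/7 + 6/7 + 2/7 + 0
 = 17/7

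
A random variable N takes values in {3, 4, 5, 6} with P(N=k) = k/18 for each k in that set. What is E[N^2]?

24

E[N^2] = Σ n^2·P(N=n)
 = 9·1/6 + 16·2/9 + 25·5/18 + 36·1/3
 = 3/2 + 32/9 + 125/18 + 12
 = 24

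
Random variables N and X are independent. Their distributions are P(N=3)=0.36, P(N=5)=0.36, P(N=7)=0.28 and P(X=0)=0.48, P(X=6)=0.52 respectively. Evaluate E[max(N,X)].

E[max(N,X)] = Σ_n Σ_x max(n,x) · P(N=n)P(X=x)
 = 3·0.1728 + 6·0.1872 + 5·0.1728 + 6·0.1872 + 7·0.1344 + 7·0.1456
 = 0.5184 + 1.1232 + 0.864 + 1.1232 + 0.9408 + 1.0192
 = 5.5888

5.5888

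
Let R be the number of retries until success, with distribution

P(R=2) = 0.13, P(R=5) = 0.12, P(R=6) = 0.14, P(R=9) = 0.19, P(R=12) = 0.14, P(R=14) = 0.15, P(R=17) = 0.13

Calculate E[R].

9.4

E[R] = Σ r·P(R=r)
 = 2·0.13 + 5·0.12 + 6·0.14 + 9·0.19 + 12·0.14 + 14·0.15 + 17·0.13
 = 0.26 + 0.6 + 0.84 + 1.71 + 1.68 + 2.1 + 2.21
 = 9.4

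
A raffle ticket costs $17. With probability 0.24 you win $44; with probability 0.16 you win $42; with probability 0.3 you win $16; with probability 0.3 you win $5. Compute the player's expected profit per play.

E[payout] = 44·0.24 + 42·0.16 + 16·0.3 + 5·0.3
 = 10.56 + 6.72 + 4.8 + 1.5
 = 23.58
Net = 23.58 - 17 = 6.58

6.58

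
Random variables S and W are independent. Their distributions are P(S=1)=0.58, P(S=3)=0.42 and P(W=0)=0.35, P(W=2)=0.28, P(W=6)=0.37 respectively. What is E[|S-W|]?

2.4632

E[|S-W|] = Σ_s Σ_w |s-w| · P(S=s)P(W=w)
 = 1·0.203 + 1·0.1624 + 5·0.2146 + 3·0.147 + 1·0.1176 + 3·0.1554
 = 0.203 + 0.1624 + 1.073 + 0.441 + 0.1176 + 0.4662
 = 2.4632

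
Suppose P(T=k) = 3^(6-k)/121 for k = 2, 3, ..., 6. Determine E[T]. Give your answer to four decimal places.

2.4793

E[T] = Σ t·P(T=t)
 = 2·81/121 + 3·27/121 + 4·9/121 + 5·3/121 + 6·1/121
 = 162/121 + 81/121 + 36/121 + 15/121 + 6/121
 = 300/121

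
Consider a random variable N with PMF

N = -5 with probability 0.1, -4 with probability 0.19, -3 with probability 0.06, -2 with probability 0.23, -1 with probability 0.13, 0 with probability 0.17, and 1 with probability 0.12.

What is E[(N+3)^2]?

4.79

E[(N+3)^2] = Σ (n+3)^2·P(N=n)
 = 4·0.1 + 1·0.19 + 0·0.06 + 1·0.23 + 4·0.13 + 9·0.17 + 16·0.12
 = 0.4 + 0.19 + 0 + 0.23 + 0.52 + 1.53 + 1.92
 = 4.79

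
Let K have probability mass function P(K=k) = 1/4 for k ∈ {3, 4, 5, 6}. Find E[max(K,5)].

E[max(K,5)] = Σ max(k,5)·P(K=k)
 = 5·1/4 + 5·1/4 + 5·1/4 + 6·1/4
 = 5/4 + 5/4 + 5/4 + 3/2
 = 21/4

5.25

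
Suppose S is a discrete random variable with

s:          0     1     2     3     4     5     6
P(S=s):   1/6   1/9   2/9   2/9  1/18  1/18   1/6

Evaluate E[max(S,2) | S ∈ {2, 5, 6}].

P(S ∈ {2, 5, 6}) = 2/9 + 1/18 + 1/6 = 4/9.
E[max(S,2) | S ∈ {2, 5, 6}] = [2·2/9 + 5·1/18 + 6·1/6] / (4/9)
 = 31/18 / (4/9)
 = 31/8

3.875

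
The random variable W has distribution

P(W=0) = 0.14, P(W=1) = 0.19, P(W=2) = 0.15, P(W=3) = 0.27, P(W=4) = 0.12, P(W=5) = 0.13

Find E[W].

2.43

E[W] = Σ w·P(W=w)
 = 0·0.14 + 1·0.19 + 2·0.15 + 3·0.27 + 4·0.12 + 5·0.13
 = 0 + 0.19 + 0.3 + 0.81 + 0.48 + 0.65
 = 2.43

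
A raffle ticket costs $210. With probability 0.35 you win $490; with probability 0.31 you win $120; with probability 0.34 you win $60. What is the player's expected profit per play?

19.1

E[payout] = 490·0.35 + 120·0.31 + 60·0.34
 = 171.5 + 37.2 + 20.4
 = 229.1
Net = 229.1 - 210 = 19.1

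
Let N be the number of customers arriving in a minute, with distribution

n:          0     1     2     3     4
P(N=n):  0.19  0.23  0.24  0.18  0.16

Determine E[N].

E[N] = Σ n·P(N=n)
 = 0·0.19 + 1·0.23 + 2·0.24 + 3·0.18 + 4·0.16
 = 0 + 0.23 + 0.48 + 0.54 + 0.64
 = 1.89

1.89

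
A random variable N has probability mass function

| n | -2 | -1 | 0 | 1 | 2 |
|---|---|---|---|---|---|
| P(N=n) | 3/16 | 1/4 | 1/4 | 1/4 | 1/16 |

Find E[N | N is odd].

P(N is odd) = 1/4 + 1/4 = 1/2.
E[N | N is odd] = [(-1)·1/4 + 1·1/4] / (1/2)
 = 0 / (1/2)
 = 0

0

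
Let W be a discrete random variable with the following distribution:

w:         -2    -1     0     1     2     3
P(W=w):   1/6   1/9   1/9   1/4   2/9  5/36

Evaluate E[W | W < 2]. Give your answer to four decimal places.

P(W < 2) = 1/6 + 1/9 + 1/9 + 1/4 = 23/36.
E[W | W < 2] = [(-2)·1/6 + (-1)·1/9 + 0·1/9 + 1·1/4] / (23/36)
 = -7/36 / (23/36)
 = -7/23

-0.3043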